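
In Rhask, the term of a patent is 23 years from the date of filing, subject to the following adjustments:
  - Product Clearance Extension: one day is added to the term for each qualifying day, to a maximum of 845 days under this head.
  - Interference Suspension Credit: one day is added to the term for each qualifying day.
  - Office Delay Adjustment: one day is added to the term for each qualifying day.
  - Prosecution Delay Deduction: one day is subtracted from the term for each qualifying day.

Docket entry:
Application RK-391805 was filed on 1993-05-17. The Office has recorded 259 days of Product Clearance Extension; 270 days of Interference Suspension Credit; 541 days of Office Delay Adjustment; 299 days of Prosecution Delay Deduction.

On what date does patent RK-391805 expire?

June 27, 2018

Base term: filing date + 23 years → 17 May 2016.
Product Clearance Extension: 259 days (within the 845-day cap) → +259 days → 31 January 2017.
Interference Suspension Credit: +270 days → 28 October 2017.
Office Delay Adjustment: +541 days → 22 April 2019.
Prosecution Delay Deduction: −299 days → 27 June 2018.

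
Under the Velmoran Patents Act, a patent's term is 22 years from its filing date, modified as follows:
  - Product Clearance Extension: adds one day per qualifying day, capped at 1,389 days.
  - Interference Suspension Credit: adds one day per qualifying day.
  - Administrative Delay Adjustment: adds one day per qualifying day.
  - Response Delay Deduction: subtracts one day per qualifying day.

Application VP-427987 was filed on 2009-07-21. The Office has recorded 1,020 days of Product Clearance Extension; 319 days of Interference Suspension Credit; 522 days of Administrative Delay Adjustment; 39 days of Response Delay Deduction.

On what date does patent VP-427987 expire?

Base term: filing date + 22 years → 21 July 2031.
Product Clearance Extension: 1020 days (within the 1389-day cap) → +1020 days → 6 May 2034.
Interference Suspension Credit: +319 days → 21 March 2035.
Administrative Delay Adjustment: +522 days → 24 August 2036.
Response Delay Deduction: −39 days → 16 July 2036.

2036-07-16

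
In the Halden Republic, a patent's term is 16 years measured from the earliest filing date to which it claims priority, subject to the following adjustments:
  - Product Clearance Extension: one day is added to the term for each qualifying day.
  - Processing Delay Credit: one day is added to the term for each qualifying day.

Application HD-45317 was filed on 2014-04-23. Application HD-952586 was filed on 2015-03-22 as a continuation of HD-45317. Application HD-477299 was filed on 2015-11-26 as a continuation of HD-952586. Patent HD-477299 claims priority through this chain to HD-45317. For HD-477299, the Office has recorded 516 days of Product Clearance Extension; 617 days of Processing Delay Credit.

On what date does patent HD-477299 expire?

Earliest priority filing: 23 April 2014.
Base term: 23 April 2014 + 16 years → 23 April 2030.
Product Clearance Extension: +516 days → 21 September 2031.
Processing Delay Credit: +617 days → 30 May 2033.

2033-05-30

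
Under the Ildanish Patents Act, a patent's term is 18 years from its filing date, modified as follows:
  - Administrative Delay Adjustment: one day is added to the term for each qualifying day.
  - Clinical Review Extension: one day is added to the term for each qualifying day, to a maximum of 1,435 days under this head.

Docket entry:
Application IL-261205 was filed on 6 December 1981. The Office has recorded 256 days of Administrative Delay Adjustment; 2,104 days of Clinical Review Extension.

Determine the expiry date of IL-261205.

2004-07-23

Base term: filing date + 18 years → 6 December 1999.
Administrative Delay Adjustment: +256 days → 18 August 2000.
Clinical Review Extension: 2104 days claimed exceeds the 1435-day cap, so +1435 days → 23 July 2004.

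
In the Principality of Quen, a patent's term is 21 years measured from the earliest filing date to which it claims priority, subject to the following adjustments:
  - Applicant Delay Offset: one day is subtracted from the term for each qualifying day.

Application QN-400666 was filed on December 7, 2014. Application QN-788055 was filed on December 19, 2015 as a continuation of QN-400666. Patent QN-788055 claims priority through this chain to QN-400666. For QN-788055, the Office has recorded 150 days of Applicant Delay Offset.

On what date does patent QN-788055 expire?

July 10, 2035

Earliest priority filing: 7 December 2014.
Base term: 7 December 2014 + 21 years → 7 December 2035.
Applicant Delay Offset: −150 days → 10 July 2035.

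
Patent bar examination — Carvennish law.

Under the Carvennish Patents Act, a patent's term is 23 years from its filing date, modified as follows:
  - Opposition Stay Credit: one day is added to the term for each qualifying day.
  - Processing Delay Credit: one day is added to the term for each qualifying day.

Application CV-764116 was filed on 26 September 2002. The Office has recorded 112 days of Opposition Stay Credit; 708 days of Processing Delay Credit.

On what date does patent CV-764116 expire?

2027-12-25

Base term: filing date + 23 years → 26 September 2025.
Opposition Stay Credit: +112 days → 16 January 2026.
Processing Delay Credit: +708 days → 25 December 2027.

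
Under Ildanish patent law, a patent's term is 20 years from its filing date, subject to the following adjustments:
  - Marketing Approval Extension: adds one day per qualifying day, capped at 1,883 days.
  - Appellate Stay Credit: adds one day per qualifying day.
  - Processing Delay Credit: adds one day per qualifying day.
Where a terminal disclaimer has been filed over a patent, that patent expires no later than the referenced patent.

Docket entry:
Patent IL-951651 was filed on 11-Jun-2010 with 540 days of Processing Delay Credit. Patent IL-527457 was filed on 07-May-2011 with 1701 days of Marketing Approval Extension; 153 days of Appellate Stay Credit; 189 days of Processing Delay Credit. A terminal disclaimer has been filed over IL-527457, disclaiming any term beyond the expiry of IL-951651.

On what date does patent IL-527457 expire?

December 3, 2031

Natural term of IL-527457:
  Base: filing + 20 years → 7 May 2031.
  Marketing Approval Extension: 1701 days (within the 1883-day cap) → +1701 days → 2 January 2036.
  Appellate Stay Credit: +153 days → 3 June 2036.
  Processing Delay Credit: +189 days → 9 December 2036.
Expiry of referenced patent IL-951651:
  Base: filing + 20 years → 11 June 2030.
  Processing Delay Credit: +540 days → 3 December 2031.
Terminal disclaimer: IL-527457 expires on the earlier of 9 December 2036 and 3 December 2031.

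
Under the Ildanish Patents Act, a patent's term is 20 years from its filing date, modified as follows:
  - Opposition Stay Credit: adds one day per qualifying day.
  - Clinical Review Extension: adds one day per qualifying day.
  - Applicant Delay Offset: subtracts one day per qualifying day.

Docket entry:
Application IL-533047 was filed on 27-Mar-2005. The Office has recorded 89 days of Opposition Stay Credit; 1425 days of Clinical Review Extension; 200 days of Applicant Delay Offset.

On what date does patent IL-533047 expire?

Base term: filing date + 20 years → 27 March 2025.
Opposition Stay Credit: +89 days → 24 June 2025.
Clinical Review Extension: +1425 days → 19 May 2029.
Applicant Delay Offset: −200 days → 31 October 2028.

2028-10-31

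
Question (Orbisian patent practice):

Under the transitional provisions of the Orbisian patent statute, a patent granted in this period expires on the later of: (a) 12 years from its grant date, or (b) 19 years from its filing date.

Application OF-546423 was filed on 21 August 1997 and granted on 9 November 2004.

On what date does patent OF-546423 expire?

(a) grant + 12 years → 9 November 2016.
(b) filing + 19 years → 21 August 2016.
Later of the two: 9 November 2016.

2016-11-09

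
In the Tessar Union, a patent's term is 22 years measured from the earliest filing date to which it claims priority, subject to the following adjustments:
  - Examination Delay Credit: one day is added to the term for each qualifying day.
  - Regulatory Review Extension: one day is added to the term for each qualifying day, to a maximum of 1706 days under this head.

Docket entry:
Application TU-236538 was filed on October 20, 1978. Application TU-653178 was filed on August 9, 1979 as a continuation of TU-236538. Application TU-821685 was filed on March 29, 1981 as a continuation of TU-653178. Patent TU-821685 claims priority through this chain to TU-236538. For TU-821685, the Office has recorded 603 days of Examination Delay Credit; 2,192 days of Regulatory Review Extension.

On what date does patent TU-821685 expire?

Earliest priority filing: 20 October 1978.
Base term: 20 October 1978 + 22 years → 20 October 2000.
Examination Delay Credit: +603 days → 15 June 2002.
Regulatory Review Extension: 2192 days claimed exceeds the 1706-day cap, so +1706 days → 15 February 2007.

February 15, 2007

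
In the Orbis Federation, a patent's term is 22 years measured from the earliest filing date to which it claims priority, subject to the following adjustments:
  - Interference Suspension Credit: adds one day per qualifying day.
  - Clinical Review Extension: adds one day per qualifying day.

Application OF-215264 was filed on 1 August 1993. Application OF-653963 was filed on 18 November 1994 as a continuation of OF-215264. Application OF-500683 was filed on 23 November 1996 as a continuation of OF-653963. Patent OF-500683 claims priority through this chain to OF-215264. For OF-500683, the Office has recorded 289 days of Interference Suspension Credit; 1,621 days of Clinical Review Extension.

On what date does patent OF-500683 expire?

October 23, 2020

Earliest priority filing: 1 August 1993.
Base term: 1 August 1993 + 22 years → 1 August 2015.
Interference Suspension Credit: +289 days → 16 May 2016.
Clinical Review Extension: +1621 days → 23 October 2020.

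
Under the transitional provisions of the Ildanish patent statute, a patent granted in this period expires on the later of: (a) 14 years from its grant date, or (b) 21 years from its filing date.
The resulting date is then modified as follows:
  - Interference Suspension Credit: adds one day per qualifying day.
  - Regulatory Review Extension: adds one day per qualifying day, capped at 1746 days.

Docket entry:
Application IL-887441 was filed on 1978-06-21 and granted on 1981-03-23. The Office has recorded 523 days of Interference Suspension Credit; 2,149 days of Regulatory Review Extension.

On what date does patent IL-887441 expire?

(a) grant + 14 years → 23 March 1995.
(b) filing + 21 years → 21 June 1999.
Later of the two: 21 June 1999.
Interference Suspension Credit: +523 days → 25 November 2000.
Regulatory Review Extension: 2149 days claimed exceeds the 1746-day cap, so +1746 days → 6 September 2005.

2005-09-06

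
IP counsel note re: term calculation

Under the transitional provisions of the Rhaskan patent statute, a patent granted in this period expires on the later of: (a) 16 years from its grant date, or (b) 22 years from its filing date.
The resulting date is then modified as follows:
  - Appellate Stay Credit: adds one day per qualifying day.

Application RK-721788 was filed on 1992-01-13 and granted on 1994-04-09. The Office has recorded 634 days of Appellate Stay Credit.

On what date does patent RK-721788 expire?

(a) grant + 16 years → 9 April 2010.
(b) filing + 22 years → 13 January 2014.
Later of the two: 13 January 2014.
Appellate Stay Credit: +634 days → 9 October 2015.

October 9, 2015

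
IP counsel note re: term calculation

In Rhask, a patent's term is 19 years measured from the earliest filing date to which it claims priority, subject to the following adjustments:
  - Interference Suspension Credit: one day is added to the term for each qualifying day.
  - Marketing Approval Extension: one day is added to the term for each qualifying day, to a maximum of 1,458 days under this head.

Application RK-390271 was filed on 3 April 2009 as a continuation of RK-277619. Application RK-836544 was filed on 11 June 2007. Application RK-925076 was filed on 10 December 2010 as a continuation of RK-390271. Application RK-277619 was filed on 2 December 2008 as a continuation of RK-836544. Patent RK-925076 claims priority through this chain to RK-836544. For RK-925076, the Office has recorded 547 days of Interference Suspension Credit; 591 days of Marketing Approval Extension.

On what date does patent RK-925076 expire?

2029-07-23

Earliest priority filing: 11 June 2007.
Base term: 11 June 2007 + 19 years → 11 June 2026.
Interference Suspension Credit: +547 days → 10 December 2027.
Marketing Approval Extension: 591 days (within the 1458-day cap) → +591 days → 23 July 2029.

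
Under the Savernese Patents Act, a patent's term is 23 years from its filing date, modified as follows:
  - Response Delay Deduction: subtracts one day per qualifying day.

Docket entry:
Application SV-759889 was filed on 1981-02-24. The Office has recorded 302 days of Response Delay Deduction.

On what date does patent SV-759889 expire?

Base term: filing date + 23 years → 24 February 2004.
Response Delay Deduction: −302 days → 28 April 2003.

2003-04-28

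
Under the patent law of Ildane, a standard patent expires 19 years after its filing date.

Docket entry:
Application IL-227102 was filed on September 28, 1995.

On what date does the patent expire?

Filing date + 19 years → 28 September 2014.

September 28, 2014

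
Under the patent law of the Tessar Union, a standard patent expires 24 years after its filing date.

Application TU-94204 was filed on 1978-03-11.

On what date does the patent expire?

March 11, 2002

Filing date + 24 years → 11 March 2002.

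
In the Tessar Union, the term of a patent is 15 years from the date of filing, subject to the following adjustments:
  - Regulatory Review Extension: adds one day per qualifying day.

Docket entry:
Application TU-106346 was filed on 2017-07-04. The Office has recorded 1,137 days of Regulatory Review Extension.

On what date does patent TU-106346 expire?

Base term: filing date + 15 years → 4 July 2032.
Regulatory Review Extension: +1137 days → 15 August 2035.

2035-08-15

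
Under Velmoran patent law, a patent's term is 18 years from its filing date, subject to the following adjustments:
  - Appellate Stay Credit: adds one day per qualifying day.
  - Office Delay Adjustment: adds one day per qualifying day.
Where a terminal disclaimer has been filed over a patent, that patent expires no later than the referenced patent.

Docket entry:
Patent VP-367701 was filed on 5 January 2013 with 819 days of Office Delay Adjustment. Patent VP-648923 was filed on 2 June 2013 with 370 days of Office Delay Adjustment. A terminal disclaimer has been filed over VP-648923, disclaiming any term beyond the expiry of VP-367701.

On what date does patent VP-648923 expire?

Natural term of VP-648923:
  Base: filing + 18 years → 2 June 2031.
  Office Delay Adjustment: +370 days → 6 June 2032.
Expiry of referenced patent VP-367701:
  Base: filing + 18 years → 5 January 2031.
  Office Delay Adjustment: +819 days → 3 April 2033.
Terminal disclaimer: VP-648923 expires on the earlier of 6 June 2032 and 3 April 2033.

2032-06-06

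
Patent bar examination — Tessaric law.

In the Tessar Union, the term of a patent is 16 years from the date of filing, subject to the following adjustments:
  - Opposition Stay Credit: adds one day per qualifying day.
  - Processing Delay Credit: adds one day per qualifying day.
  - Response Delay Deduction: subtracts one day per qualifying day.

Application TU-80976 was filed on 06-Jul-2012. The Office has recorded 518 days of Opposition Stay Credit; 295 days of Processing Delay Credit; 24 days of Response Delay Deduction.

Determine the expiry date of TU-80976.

2030-09-03

Base term: filing date + 16 years → 6 July 2028.
Opposition Stay Credit: +518 days → 6 December 2029.
Processing Delay Credit: +295 days → 27 September 2030.
Response Delay Deduction: −24 days → 3 September 2030.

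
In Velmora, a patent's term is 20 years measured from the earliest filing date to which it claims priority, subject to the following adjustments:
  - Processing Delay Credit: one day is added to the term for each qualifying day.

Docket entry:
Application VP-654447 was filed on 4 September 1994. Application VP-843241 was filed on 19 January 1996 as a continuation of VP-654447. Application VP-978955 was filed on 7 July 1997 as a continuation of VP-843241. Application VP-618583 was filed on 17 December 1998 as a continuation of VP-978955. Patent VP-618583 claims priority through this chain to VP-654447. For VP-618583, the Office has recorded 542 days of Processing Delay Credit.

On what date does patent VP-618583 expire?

February 28, 2016

Earliest priority filing: 4 September 1994.
Base term: 4 September 1994 + 20 years → 4 September 2014.
Processing Delay Credit: +542 days → 28 February 2016.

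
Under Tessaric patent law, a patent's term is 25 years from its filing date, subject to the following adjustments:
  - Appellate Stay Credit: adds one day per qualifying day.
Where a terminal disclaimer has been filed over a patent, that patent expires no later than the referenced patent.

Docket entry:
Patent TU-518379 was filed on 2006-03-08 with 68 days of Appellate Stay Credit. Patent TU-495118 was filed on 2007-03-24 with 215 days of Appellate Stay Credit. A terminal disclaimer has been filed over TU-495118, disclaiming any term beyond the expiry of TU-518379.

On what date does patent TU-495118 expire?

May 15, 2031

Natural term of TU-495118:
  Base: filing + 25 years → 24 March 2032.
  Appellate Stay Credit: +215 days → 25 October 2032.
Expiry of referenced patent TU-518379:
  Base: filing + 25 years → 8 March 2031.
  Appellate Stay Credit: +68 days → 15 May 2031.
Terminal disclaimer: TU-495118 expires on the earlier of 25 October 2032 and 15 May 2031.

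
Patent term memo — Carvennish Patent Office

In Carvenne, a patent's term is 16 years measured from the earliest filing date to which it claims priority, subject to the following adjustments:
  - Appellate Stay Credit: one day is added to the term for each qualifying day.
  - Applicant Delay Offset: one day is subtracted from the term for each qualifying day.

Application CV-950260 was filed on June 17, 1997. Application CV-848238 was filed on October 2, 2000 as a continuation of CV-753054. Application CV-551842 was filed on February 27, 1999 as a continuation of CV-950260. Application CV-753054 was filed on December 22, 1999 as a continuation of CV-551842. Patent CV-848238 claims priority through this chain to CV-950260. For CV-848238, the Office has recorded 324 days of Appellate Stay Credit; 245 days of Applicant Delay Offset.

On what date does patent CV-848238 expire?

2013-09-04

Earliest priority filing: 17 June 1997.
Base term: 17 June 1997 + 16 years → 17 June 2013.
Appellate Stay Credit: +324 days → 7 May 2014.
Applicant Delay Offset: −245 days → 4 September 2013.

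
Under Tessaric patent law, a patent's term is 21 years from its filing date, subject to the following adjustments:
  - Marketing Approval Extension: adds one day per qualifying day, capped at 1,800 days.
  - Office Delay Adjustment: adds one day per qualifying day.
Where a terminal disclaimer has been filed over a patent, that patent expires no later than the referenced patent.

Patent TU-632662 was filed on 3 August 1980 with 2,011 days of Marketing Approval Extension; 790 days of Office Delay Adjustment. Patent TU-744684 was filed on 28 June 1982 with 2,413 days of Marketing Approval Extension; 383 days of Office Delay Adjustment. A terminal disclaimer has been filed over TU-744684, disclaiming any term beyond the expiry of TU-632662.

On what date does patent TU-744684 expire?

Natural term of TU-744684:
  Base: filing + 21 years → 28 June 2003.
  Marketing Approval Extension: 2413 days claimed exceeds the 1800-day cap, so +1800 days → 1 June 2008.
  Office Delay Adjustment: +383 days → 19 June 2009.
Expiry of referenced patent TU-632662:
  Base: filing + 21 years → 3 August 2001.
  Marketing Approval Extension: 2011 days claimed exceeds the 1800-day cap, so +1800 days → 8 July 2006.
  Office Delay Adjustment: +790 days → 5 September 2008.
Terminal disclaimer: TU-744684 expires on the earlier of 19 June 2009 and 5 September 2008.

2008-09-05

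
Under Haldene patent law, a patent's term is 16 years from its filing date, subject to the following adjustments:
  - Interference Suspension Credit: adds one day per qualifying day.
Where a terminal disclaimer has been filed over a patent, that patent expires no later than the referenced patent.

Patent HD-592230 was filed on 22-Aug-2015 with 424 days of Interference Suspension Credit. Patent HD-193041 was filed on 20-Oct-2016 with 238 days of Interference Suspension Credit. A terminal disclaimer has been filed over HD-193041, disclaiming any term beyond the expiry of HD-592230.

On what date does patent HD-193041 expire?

2032-10-19

Natural term of HD-193041:
  Base: filing + 16 years → 20 October 2032.
  Interference Suspension Credit: +238 days → 15 June 2033.
Expiry of referenced patent HD-592230:
  Base: filing + 16 years → 22 August 2031.
  Interference Suspension Credit: +424 days → 19 October 2032.
Terminal disclaimer: HD-193041 expires on the earlier of 15 June 2033 and 19 October 2032.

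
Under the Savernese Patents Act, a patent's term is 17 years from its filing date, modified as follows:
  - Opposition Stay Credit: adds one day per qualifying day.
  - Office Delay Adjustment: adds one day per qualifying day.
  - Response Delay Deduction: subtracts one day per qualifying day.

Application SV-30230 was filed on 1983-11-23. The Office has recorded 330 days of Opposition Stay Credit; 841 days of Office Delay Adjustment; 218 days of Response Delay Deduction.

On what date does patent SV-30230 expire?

Base term: filing date + 17 years → 23 November 2000.
Opposition Stay Credit: +330 days → 19 October 2001.
Office Delay Adjustment: +841 days → 7 February 2004.
Response Delay Deduction: −218 days → 4 July 2003.

2003-07-04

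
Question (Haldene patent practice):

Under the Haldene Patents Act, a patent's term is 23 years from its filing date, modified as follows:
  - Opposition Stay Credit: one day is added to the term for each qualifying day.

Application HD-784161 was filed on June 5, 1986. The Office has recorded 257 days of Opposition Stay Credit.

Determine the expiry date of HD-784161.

Base term: filing date + 23 years → 5 June 2009.
Opposition Stay Credit: +257 days → 17 February 2010.

February 17, 2010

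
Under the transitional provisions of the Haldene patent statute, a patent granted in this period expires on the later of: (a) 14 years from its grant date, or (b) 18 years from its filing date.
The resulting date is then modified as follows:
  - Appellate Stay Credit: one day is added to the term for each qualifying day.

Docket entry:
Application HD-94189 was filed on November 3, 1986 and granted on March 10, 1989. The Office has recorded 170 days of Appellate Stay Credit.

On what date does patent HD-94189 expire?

(a) grant + 14 years → 10 March 2003.
(b) filing + 18 years → 3 November 2004.
Later of the two: 3 November 2004.
Appellate Stay Credit: +170 days → 22 April 2005.

April 22, 2005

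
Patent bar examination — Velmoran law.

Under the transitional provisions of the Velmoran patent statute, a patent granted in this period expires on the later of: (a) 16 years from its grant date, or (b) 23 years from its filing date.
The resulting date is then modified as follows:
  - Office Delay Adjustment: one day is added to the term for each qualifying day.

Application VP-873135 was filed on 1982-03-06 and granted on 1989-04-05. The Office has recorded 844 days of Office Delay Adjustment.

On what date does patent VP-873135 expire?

2007-07-28

(a) grant + 16 years → 5 April 2005.
(b) filing + 23 years → 6 March 2005.
Later of the two: 5 April 2005.
Office Delay Adjustment: +844 days → 28 July 2007.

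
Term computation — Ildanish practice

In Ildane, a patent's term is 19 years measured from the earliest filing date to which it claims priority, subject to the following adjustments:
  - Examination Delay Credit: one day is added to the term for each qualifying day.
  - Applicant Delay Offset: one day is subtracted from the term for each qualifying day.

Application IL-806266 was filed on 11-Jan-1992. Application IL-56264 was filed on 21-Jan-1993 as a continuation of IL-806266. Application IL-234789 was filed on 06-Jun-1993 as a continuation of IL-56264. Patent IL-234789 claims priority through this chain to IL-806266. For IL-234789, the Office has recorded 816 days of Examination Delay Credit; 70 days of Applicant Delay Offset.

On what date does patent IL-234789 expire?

Earliest priority filing: 11 January 1992.
Base term: 11 January 1992 + 19 years → 11 January 2011.
Examination Delay Credit: +816 days → 6 April 2013.
Applicant Delay Offset: −70 days → 26 January 2013.

January 26, 2013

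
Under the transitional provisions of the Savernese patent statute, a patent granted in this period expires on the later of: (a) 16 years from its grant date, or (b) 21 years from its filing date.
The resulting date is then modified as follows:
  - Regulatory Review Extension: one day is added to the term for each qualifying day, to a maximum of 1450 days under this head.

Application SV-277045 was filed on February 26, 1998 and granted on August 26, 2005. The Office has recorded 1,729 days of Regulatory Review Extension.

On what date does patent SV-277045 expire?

(a) grant + 16 years → 26 August 2021.
(b) filing + 21 years → 26 February 2019.
Later of the two: 26 August 2021.
Regulatory Review Extension: 1729 days claimed exceeds the 1450-day cap, so +1450 days → 15 August 2025.

August 15, 2025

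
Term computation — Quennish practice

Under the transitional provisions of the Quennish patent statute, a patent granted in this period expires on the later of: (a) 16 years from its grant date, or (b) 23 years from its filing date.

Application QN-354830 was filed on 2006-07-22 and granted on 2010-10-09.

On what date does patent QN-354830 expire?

(a) grant + 16 years → 9 October 2026.
(b) filing + 23 years → 22 July 2029.
Later of the two: 22 July 2029.

2029-07-22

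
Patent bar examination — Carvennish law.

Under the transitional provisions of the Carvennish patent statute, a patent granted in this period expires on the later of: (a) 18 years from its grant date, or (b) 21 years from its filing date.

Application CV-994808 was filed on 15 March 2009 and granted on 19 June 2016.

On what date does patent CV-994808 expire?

June 19, 2034

(a) grant + 18 years → 19 June 2034.
(b) filing + 21 years → 15 March 2030.
Later of the two: 19 June 2034.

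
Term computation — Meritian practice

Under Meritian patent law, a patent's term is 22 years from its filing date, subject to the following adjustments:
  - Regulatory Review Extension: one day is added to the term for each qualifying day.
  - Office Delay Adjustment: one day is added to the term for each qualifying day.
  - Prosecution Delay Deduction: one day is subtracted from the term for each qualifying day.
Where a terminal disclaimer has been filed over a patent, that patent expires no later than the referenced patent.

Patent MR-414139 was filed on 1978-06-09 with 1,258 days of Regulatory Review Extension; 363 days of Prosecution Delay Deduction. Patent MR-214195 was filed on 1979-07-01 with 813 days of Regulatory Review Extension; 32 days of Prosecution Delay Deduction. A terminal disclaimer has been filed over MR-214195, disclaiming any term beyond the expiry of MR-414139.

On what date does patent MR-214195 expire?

2002-11-21

Natural term of MR-214195:
  Base: filing + 22 years → 1 July 2001.
  Regulatory Review Extension: +813 days → 22 September 2003.
  Prosecution Delay Deduction: −32 days → 21 August 2003.
Expiry of referenced patent MR-414139:
  Base: filing + 22 years → 9 June 2000.
  Regulatory Review Extension: +1258 days → 19 November 2003.
  Prosecution Delay Deduction: −363 days → 21 November 2002.
Terminal disclaimer: MR-214195 expires on the earlier of 21 August 2003 and 21 November 2002.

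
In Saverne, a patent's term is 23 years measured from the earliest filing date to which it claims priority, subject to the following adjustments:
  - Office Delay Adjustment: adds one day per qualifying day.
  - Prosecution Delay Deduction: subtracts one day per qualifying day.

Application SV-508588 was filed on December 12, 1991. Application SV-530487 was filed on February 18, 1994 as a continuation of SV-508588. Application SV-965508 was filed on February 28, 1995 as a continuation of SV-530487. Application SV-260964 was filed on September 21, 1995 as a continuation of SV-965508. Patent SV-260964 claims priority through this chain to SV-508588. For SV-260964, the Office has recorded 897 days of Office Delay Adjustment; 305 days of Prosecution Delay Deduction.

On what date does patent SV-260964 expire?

2016-07-26

Earliest priority filing: 12 December 1991.
Base term: 12 December 1991 + 23 years → 12 December 2014.
Office Delay Adjustment: +897 days → 27 May 2017.
Prosecution Delay Deduction: −305 days → 26 July 2016.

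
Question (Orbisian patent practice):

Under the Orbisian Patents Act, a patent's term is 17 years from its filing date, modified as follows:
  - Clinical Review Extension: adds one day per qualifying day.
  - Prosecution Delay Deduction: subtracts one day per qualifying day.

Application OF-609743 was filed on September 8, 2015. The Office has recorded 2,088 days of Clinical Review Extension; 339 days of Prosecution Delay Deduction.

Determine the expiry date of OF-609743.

Base term: filing date + 17 years → 8 September 2032.
Clinical Review Extension: +2088 days → 28 May 2038.
Prosecution Delay Deduction: −339 days → 23 June 2037.

2037-06-23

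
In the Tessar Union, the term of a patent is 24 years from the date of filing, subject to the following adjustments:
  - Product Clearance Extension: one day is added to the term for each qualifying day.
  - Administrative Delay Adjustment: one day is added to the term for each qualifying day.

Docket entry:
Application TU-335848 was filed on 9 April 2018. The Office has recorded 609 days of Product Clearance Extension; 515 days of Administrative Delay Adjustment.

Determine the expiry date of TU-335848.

May 7, 2045

Base term: filing date + 24 years → 9 April 2042.
Product Clearance Extension: +609 days → 9 December 2043.
Administrative Delay Adjustment: +515 days → 7 May 2045.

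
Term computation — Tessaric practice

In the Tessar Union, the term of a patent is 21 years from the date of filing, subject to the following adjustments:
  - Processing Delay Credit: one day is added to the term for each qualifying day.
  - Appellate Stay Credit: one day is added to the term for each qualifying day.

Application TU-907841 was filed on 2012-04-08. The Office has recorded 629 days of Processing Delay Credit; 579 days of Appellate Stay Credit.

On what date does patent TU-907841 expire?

July 29, 2036

Base term: filing date + 21 years → 8 April 2033.
Processing Delay Credit: +629 days → 28 December 2034.
Appellate Stay Credit: +579 days → 29 July 2036.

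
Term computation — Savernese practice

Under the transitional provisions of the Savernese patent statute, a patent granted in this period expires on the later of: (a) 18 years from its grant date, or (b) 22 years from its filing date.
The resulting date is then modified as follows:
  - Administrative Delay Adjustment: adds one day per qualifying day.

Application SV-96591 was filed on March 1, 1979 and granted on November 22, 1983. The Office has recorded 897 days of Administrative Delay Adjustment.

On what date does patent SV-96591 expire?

May 7, 2004

(a) grant + 18 years → 22 November 2001.
(b) filing + 22 years → 1 March 2001.
Later of the two: 22 November 2001.
Administrative Delay Adjustment: +897 days → 7 May 2004.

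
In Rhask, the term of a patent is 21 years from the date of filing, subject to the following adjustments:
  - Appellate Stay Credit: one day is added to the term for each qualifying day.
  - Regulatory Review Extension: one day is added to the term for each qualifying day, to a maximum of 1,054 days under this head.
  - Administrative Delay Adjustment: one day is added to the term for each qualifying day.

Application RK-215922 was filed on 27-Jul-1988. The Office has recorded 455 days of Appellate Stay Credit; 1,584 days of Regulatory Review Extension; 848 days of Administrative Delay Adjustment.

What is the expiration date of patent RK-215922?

2016-01-09

Base term: filing date + 21 years → 27 July 2009.
Appellate Stay Credit: +455 days → 25 October 2010.
Regulatory Review Extension: 1584 days claimed exceeds the 1054-day cap, so +1054 days → 13 September 2013.
Administrative Delay Adjustment: +848 days → 9 January 2016.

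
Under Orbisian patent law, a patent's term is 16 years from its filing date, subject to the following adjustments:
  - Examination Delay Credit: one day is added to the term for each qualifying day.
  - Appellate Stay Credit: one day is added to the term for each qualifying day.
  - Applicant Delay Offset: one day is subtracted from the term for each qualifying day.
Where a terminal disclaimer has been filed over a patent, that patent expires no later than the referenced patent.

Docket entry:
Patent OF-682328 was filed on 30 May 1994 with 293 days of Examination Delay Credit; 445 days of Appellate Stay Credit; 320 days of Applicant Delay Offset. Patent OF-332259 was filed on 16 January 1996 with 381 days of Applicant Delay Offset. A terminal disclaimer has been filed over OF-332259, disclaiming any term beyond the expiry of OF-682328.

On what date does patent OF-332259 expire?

2010-12-31

Natural term of OF-332259:
  Base: filing + 16 years → 16 January 2012.
  Applicant Delay Offset: −381 days → 31 December 2010.
Expiry of referenced patent OF-682328:
  Base: filing + 16 years → 30 May 2010.
  Examination Delay Credit: +293 days → 19 March 2011.
  Appellate Stay Credit: +445 days → 6 June 2012.
  Applicant Delay Offset: −320 days → 22 July 2011.
Terminal disclaimer: OF-332259 expires on the earlier of 31 December 2010 and 22 July 2011.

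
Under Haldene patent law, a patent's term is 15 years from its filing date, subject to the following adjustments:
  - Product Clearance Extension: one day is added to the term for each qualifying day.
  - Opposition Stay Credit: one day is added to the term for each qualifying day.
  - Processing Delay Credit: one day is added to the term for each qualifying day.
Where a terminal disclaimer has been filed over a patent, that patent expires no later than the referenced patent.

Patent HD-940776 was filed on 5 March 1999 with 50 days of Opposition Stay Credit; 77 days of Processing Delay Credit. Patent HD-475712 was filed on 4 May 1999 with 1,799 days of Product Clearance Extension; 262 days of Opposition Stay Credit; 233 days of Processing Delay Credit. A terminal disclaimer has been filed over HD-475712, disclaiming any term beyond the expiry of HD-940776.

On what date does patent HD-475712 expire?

July 10, 2014

Natural term of HD-475712:
  Base: filing + 15 years → 4 May 2014.
  Product Clearance Extension: +1799 days → 7 April 2019.
  Opposition Stay Credit: +262 days → 25 December 2019.
  Processing Delay Credit: +233 days → 14 August 2020.
Expiry of referenced patent HD-940776:
  Base: filing + 15 years → 5 March 2014.
  Opposition Stay Credit: +50 days → 24 April 2014.
  Processing Delay Credit: +77 days → 10 July 2014.
Terminal disclaimer: HD-475712 expires on the earlier of 14 August 2020 and 10 July 2014.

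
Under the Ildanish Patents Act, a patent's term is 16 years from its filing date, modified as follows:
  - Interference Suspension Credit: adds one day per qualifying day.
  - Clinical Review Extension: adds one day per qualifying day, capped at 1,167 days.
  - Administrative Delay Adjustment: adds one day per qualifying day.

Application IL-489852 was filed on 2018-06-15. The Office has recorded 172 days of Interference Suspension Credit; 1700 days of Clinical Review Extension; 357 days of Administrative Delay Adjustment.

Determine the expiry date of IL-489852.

Base term: filing date + 16 years → 15 June 2034.
Interference Suspension Credit: +172 days → 4 December 2034.
Clinical Review Extension: 1700 days claimed exceeds the 1167-day cap, so +1167 days → 13 February 2038.
Administrative Delay Adjustment: +357 days → 5 February 2039.

2039-02-05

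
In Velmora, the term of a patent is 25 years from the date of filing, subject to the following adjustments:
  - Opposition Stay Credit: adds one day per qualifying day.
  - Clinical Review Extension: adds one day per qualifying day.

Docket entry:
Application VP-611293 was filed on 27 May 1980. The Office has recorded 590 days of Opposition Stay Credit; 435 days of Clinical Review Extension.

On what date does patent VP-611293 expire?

March 17, 2008

Base term: filing date + 25 years → 27 May 2005.
Opposition Stay Credit: +590 days → 7 January 2007.
Clinical Review Extension: +435 days → 17 March 2008.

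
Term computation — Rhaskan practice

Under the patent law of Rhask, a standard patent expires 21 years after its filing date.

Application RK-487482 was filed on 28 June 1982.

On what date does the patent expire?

Filing date + 21 years → 28 June 2003.

June 28, 2003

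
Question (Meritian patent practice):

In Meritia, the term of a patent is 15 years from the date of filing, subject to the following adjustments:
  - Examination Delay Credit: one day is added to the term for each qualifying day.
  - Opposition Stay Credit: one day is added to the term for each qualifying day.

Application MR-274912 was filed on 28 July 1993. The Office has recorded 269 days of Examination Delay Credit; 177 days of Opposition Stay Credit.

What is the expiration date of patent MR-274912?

2009-10-17

Base term: filing date + 15 years → 28 July 2008.
Examination Delay Credit: +269 days → 23 April 2009.
Opposition Stay Credit: +177 days → 17 October 2009.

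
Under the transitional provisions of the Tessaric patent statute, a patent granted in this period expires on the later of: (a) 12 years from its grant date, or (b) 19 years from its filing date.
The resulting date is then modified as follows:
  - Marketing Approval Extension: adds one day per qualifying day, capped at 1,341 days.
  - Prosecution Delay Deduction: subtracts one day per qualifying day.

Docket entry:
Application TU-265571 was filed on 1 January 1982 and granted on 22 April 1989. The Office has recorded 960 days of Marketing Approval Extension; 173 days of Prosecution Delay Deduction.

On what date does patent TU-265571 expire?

2003-06-18

(a) grant + 12 years → 22 April 2001.
(b) filing + 19 years → 1 January 2001.
Later of the two: 22 April 2001.
Marketing Approval Extension: 960 days (within the 1341-day cap) → +960 days → 8 December 2003.
Prosecution Delay Deduction: −173 days → 18 June 2003.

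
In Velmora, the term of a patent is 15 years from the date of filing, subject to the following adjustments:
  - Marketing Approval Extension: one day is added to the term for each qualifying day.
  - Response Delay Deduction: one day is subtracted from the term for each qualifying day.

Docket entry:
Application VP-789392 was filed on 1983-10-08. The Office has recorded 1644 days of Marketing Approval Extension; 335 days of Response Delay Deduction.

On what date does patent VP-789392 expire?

Base term: filing date + 15 years → 8 October 1998.
Marketing Approval Extension: +1644 days → 9 April 2003.
Response Delay Deduction: −335 days → 9 May 2002.

2002-05-09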